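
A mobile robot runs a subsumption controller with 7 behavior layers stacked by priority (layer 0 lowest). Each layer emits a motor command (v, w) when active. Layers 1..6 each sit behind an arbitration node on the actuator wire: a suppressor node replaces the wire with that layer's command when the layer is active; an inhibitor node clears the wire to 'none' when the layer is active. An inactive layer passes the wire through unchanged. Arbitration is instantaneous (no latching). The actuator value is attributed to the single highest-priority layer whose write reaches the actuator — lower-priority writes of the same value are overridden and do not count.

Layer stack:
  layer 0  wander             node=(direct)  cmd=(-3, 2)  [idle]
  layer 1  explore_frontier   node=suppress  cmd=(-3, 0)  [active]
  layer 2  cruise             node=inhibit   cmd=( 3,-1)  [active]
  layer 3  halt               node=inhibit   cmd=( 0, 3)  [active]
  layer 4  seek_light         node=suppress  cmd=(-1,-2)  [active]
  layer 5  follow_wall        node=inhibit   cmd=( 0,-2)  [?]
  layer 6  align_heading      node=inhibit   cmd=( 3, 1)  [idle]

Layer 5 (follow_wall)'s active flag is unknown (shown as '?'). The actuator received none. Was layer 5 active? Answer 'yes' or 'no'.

If layer 5 is active=yes:
  actuator would be none
If layer 5 is active=no:
  actuator would be (-1, -2)
Observed none, so layer 5 was active.

yes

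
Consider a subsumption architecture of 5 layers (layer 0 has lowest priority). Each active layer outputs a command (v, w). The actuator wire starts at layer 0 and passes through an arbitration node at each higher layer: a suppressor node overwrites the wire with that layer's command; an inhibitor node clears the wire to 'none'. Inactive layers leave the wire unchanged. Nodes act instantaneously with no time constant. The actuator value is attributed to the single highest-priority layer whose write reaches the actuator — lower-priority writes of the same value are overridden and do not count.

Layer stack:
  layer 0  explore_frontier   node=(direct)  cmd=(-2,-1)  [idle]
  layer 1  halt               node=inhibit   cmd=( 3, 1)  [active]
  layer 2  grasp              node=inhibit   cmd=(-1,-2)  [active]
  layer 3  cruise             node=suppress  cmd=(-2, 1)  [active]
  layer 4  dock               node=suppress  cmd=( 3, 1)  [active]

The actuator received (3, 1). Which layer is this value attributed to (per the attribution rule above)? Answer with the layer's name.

dock

layer 0 (explore_frontier) idle — none
layer 1 (halt) active — inhibits: none
layer 2 (grasp) active — inhibits: none
layer 3 (cruise) active — suppresses: (-2, 1)
layer 4 (dock) active — suppresses: (3, 1)
→ actuator (3, 1)
last writer: layer 4 = dock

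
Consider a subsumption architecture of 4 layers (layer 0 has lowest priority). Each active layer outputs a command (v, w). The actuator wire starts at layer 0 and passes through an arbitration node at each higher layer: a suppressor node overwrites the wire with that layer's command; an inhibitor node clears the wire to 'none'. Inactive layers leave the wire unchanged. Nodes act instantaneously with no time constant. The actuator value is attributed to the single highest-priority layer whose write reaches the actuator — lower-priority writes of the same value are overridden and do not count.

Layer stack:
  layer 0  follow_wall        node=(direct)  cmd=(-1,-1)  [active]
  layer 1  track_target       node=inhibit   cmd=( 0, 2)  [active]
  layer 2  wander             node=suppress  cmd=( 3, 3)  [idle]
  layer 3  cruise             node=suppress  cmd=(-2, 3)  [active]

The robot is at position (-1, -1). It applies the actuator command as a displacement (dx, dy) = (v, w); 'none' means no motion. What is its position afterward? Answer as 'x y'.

layer 0 (follow_wall) active — direct: (-1, -1)
layer 1 (track_target) active — inhibits: none
layer 2 (wander) idle — unchanged: none
layer 3 (cruise) active — suppresses: (-2, 3)
→ actuator (-2, 3)
position: (-1, -1) + (-2, 3) = (-3, 2)

-3 2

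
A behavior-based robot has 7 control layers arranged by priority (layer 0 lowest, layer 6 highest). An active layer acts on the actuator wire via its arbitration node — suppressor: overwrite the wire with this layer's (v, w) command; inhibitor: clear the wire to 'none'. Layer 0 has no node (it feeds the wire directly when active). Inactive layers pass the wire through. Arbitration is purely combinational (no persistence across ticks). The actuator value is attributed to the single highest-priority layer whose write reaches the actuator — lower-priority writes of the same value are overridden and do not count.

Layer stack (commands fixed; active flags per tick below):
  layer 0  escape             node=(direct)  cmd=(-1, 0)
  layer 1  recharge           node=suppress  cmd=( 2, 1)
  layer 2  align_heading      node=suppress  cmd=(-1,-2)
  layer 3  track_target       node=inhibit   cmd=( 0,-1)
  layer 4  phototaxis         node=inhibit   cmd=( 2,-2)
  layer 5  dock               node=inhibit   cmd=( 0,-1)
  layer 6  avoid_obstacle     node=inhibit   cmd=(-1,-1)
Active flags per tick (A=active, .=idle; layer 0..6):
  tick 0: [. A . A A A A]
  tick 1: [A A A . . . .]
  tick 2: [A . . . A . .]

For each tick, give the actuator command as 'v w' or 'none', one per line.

none
-1 -2
none

tick 0:
  [0] escape off; wire := none
  [1] recharge on (suppress); wire := (2, 1)
  [2] align_heading off; pass (2, 1)
  [3] track_target on (inhibit); wire := none
  [4] phototaxis on (inhibit); wire := none
  [5] dock on (inhibit); wire := none
  [6] avoid_obstacle on (inhibit); wire := none
  output none
tick 1:
  [0] escape on; wire := (-1, 0)
  [1] recharge on (suppress); wire := (2, 1)
  [2] align_heading on (suppress); wire := (-1, -2)
  [3] track_target off; pass (-1, -2)
  [4] phototaxis off; pass (-1, -2)
  [5] dock off; pass (-1, -2)
  [6] avoid_obstacle off; pass (-1, -2)
  output (-1, -2)
tick 2:
  [0] escape on; wire := (-1, 0)
  [1] recharge off; pass (-1, 0)
  [2] align_heading off; pass (-1, 0)
  [3] track_target off; pass (-1, 0)
  [4] phototaxis on (inhibit); wire := none
  [5] dock off; pass none
  [6] avoid_obstacle off; pass none
  output none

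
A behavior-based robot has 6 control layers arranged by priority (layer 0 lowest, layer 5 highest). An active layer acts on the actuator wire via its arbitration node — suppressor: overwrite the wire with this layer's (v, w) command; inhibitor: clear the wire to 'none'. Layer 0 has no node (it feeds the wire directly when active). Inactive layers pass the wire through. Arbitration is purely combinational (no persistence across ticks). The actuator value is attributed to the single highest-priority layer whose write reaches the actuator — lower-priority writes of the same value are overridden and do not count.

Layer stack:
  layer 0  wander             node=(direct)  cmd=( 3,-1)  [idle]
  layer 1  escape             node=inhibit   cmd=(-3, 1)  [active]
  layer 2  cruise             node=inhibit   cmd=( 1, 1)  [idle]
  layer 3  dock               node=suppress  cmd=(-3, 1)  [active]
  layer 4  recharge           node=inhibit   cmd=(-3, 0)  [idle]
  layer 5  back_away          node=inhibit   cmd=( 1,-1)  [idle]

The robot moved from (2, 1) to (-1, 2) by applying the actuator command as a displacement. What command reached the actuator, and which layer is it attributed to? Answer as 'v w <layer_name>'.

displacement = (-1, 2) − (2, 1) = (-3, 1)
[0] wander off; wire := none
[1] escape on (inhibit); wire := none
[2] cruise off; pass none
[3] dock on (suppress); wire := (-3, 1)
[4] recharge off; pass (-3, 1)
[5] back_away off; pass (-3, 1)
output (-3, 1) — from layer 3 (dock)

-3 1 dock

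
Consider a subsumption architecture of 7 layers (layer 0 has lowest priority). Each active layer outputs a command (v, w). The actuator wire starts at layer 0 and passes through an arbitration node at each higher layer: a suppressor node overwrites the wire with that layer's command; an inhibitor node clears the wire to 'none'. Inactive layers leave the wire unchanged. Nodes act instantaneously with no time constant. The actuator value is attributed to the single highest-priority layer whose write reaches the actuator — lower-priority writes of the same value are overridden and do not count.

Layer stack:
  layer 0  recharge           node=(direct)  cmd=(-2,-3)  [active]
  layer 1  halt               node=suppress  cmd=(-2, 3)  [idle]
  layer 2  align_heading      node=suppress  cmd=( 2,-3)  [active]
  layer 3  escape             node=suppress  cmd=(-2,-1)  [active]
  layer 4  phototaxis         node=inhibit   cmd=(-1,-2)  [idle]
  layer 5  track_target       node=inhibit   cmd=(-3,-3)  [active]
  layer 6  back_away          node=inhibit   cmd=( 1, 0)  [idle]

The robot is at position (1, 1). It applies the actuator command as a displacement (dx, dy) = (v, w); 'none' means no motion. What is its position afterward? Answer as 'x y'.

[0] recharge on; wire := (-2, -3)
[1] halt off; pass (-2, -3)
[2] align_heading on (suppress); wire := (2, -3)
[3] escape on (suppress); wire := (-2, -1)
[4] phototaxis off; pass (-2, -1)
[5] track_target on (inhibit); wire := none
[6] back_away off; pass none
output none
position: (1, 1) + none = (1, 1)

1 1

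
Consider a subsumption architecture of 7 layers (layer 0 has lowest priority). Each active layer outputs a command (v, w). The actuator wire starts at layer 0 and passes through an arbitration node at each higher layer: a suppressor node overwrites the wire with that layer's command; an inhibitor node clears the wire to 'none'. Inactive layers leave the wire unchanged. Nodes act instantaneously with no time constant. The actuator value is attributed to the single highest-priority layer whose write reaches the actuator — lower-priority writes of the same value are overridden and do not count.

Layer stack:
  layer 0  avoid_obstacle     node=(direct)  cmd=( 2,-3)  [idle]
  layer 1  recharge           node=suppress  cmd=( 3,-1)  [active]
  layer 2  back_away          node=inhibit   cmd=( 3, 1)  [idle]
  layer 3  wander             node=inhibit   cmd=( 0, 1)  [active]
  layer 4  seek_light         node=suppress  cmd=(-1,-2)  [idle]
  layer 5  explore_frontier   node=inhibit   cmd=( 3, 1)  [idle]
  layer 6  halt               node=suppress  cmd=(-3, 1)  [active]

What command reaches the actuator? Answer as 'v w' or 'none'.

[0] avoid_obstacle off; wire := none
[1] recharge on (suppress); wire := (3, -1)
[2] back_away off; pass (3, -1)
[3] wander on (inhibit); wire := none
[4] seek_light off; pass none
[5] explore_frontier off; pass none
[6] halt on (suppress); wire := (-3, 1)
output (-3, 1)

-3 1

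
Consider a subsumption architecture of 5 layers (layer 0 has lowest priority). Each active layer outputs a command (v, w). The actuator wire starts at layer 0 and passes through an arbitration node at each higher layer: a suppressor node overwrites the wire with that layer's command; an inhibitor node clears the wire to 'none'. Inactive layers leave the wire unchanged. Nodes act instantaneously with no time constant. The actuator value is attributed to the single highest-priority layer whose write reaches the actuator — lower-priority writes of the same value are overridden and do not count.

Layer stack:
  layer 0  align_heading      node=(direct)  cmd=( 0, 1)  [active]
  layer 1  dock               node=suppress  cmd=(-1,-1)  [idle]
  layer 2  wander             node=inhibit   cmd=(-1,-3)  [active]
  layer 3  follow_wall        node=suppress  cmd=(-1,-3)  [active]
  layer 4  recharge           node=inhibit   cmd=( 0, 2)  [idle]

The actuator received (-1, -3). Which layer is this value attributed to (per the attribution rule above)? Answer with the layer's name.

follow_wall

[0] align_heading on; wire := (0, 1)
[1] dock off; pass (0, 1)
[2] wander on (inhibit); wire := none
[3] follow_wall on (suppress); wire := (-1, -3)
[4] recharge off; pass (-1, -3)
output (-1, -3)
last writer: layer 3 = follow_wall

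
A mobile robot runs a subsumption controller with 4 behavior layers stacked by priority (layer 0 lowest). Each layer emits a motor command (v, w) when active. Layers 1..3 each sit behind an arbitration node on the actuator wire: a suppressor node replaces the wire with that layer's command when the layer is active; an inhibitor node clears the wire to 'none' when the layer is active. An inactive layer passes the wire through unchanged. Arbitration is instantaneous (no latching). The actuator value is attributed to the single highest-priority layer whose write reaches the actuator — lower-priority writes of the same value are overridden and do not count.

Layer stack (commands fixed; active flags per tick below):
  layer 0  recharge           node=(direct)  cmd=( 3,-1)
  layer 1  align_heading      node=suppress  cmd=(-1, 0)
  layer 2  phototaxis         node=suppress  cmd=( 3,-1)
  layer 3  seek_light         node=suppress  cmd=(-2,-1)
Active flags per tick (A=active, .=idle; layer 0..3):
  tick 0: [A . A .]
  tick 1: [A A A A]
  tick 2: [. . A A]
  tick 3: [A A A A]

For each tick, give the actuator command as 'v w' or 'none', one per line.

tick 0:
  [0] recharge on; wire := (3, -1)
  [1] align_heading off; pass (3, -1)
  [2] phototaxis on (suppress); wire := (3, -1)
  [3] seek_light off; pass (3, -1)
  output (3, -1)
tick 1:
  [0] recharge on; wire := (3, -1)
  [1] align_heading on (suppress); wire := (-1, 0)
  [2] phototaxis on (suppress); wire := (3, -1)
  [3] seek_light on (suppress); wire := (-2, -1)
  output (-2, -1)
tick 2:
  [0] recharge off; wire := none
  [1] align_heading off; pass none
  [2] phototaxis on (suppress); wire := (3, -1)
  [3] seek_light on (suppress); wire := (-2, -1)
  output (-2, -1)
tick 3:
  [0] recharge on; wire := (3, -1)
  [1] align_heading on (suppress); wire := (-1, 0)
  [2] phototaxis on (suppress); wire := (3, -1)
  [3] seek_light on (suppress); wire := (-2, -1)
  output (-2, -1)

3 -1
-2 -1
-2 -1
-2 -1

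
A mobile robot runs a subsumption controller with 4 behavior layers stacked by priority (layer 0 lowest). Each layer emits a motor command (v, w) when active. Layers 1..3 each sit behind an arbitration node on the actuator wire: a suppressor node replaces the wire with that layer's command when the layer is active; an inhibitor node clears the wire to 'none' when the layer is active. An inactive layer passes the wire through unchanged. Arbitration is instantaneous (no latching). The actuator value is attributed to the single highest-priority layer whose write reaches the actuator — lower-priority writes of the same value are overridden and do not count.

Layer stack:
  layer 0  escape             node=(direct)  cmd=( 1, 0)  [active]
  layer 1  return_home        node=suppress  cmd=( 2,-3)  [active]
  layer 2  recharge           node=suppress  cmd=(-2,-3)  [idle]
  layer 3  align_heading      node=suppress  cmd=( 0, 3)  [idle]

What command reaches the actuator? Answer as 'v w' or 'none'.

layer 0 (escape) active — direct: (1, 0)
layer 1 (return_home) active — suppresses: (2, -3)
layer 2 (recharge) idle — unchanged: (2, -3)
layer 3 (align_heading) idle — unchanged: (2, -3)
→ actuator (2, -3)

2 -3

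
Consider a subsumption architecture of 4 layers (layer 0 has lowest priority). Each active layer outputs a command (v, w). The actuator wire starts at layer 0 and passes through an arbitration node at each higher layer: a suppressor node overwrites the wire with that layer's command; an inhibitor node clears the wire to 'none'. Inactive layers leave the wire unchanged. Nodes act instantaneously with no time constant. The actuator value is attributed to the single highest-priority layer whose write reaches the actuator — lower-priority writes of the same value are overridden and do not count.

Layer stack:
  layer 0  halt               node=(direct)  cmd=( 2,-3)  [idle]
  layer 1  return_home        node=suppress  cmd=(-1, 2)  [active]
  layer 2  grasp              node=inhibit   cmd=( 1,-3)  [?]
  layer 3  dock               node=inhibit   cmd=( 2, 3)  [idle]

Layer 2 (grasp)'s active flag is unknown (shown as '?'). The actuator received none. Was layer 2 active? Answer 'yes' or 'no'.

If layer 2 is active=yes:
  actuator would be none
If layer 2 is active=no:
  actuator would be (-1, 2)
Observed none, so layer 2 was active.

yes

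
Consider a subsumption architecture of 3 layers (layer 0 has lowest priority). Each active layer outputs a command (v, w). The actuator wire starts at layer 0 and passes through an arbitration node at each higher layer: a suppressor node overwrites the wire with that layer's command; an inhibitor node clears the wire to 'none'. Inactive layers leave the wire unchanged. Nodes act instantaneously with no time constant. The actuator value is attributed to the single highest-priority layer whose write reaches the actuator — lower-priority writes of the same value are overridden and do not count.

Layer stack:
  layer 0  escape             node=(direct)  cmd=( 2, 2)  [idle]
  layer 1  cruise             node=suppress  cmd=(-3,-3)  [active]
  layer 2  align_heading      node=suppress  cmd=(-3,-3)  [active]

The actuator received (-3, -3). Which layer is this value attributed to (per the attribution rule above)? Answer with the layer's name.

align_heading

L0 escape: idle → wire = none
L1 cruise: active, suppressor → wire = (-3, -3)
L2 align_heading: active, suppressor → wire = (-3, -3)
actuator = (-3, -3)
last writer: layer 2 = align_heading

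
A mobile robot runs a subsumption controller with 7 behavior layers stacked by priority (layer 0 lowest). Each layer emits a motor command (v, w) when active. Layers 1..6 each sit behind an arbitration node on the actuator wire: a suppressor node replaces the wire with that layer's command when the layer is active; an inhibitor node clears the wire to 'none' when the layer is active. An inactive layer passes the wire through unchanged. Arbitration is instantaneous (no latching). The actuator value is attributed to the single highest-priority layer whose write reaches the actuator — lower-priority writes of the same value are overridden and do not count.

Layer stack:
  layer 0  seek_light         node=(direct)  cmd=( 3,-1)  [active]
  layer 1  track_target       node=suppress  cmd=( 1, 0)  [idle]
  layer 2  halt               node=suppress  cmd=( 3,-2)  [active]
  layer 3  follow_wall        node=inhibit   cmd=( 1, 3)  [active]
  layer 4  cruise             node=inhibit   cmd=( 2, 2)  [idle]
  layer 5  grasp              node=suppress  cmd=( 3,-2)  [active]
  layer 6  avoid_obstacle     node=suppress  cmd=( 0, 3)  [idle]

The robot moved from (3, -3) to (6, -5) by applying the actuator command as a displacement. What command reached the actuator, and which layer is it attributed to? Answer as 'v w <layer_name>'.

displacement = (6, -5) − (3, -3) = (3, -2)
L0 seek_light: active, feeds wire = (3, -1)
L1 track_target: idle → wire stays (3, -1)
L2 halt: active, suppressor → wire = (3, -2)
L3 follow_wall: active, inhibitor → wire = none
L4 cruise: idle → wire stays none
L5 grasp: active, suppressor → wire = (3, -2)
L6 avoid_obstacle: idle → wire stays (3, -2)
actuator = (3, -2) — from layer 5 (grasp)

3 -2 grasp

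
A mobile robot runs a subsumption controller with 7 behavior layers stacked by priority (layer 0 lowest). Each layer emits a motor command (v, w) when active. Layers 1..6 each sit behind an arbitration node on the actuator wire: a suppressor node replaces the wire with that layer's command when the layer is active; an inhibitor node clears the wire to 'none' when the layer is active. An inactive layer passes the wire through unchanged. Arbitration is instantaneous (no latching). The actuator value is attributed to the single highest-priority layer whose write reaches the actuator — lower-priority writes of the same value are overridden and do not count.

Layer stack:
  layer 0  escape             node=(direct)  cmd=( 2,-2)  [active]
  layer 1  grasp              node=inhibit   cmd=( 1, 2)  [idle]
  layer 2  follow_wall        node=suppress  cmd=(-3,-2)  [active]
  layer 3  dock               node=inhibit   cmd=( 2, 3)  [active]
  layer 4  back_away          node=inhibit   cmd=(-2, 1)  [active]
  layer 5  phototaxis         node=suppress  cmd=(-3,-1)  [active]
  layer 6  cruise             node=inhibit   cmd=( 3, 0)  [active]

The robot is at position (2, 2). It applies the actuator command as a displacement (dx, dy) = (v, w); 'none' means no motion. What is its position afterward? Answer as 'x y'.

L0 escape: active, feeds wire = (2, -2)
L1 grasp: idle → wire stays (2, -2)
L2 follow_wall: active, suppressor → wire = (-3, -2)
L3 dock: active, inhibitor → wire = none
L4 back_away: active, inhibitor → wire = none
L5 phototaxis: active, suppressor → wire = (-3, -1)
L6 cruise: active, inhibitor → wire = none
actuator = none
position: (2, 2) + none = (2, 2)

2 2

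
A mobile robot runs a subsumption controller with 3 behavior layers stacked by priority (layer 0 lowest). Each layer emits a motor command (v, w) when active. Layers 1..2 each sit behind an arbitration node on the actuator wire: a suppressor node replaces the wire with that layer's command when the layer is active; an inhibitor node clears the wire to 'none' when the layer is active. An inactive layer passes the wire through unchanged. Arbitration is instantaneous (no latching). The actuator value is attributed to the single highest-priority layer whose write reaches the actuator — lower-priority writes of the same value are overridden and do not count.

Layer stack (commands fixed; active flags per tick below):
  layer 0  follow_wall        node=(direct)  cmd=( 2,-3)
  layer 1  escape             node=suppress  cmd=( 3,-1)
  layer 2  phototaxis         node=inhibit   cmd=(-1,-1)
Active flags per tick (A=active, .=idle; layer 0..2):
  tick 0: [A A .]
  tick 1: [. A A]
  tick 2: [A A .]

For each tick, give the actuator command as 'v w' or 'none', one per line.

tick 0:
  L0 follow_wall: active, feeds wire = (2, -3)
  L1 escape: active, suppressor → wire = (3, -1)
  L2 phototaxis: idle → wire stays (3, -1)
  actuator = (3, -1)
tick 1:
  L0 follow_wall: idle → wire = none
  L1 escape: active, suppressor → wire = (3, -1)
  L2 phototaxis: active, inhibitor → wire = none
  actuator = none
tick 2:
  L0 follow_wall: active, feeds wire = (2, -3)
  L1 escape: active, suppressor → wire = (3, -1)
  L2 phototaxis: idle → wire stays (3, -1)
  actuator = (3, -1)

3 -1
none
3 -1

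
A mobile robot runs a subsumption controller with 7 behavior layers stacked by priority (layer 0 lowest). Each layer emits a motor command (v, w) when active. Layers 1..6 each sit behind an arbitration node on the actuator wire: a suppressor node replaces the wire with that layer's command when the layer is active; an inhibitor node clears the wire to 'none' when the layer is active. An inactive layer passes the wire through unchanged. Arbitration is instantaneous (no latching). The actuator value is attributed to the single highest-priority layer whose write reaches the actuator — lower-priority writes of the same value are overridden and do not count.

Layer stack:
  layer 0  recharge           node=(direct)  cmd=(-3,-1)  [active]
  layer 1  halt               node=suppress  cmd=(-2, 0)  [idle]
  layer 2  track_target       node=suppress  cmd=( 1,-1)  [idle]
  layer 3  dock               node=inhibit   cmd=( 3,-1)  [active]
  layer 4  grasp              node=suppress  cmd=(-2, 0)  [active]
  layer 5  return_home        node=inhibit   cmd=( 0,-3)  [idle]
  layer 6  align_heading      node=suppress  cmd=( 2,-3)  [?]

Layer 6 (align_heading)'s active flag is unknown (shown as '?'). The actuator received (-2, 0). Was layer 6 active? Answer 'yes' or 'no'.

If layer 6 is active=yes:
  actuator would be (2, -3)
If layer 6 is active=no:
  actuator would be (-2, 0)
Observed (-2, 0), so layer 6 was idle.

no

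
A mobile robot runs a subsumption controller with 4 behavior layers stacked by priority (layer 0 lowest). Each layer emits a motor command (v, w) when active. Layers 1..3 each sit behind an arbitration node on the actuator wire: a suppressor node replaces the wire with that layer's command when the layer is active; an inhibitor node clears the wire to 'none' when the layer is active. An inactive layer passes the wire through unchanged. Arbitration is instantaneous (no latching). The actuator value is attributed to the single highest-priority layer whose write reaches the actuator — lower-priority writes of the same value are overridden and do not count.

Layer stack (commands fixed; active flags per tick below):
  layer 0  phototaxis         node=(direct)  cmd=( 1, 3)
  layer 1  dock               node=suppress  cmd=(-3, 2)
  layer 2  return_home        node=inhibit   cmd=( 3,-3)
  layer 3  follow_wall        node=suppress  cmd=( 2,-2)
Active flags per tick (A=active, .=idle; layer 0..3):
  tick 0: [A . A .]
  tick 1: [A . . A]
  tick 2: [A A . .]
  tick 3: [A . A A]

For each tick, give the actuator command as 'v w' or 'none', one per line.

tick 0:
  layer 0 (phototaxis) active — direct: (1, 3)
  layer 1 (dock) idle — unchanged: (1, 3)
  layer 2 (return_home) active — inhibits: none
  layer 3 (follow_wall) idle — unchanged: none
  → actuator none
tick 1:
  layer 0 (phototaxis) active — direct: (1, 3)
  layer 1 (dock) idle — unchanged: (1, 3)
  layer 2 (return_home) idle — unchanged: (1, 3)
  layer 3 (follow_wall) active — suppresses: (2, -2)
  → actuator (2, -2)
tick 2:
  layer 0 (phototaxis) active — direct: (1, 3)
  layer 1 (dock) active — suppresses: (-3, 2)
  layer 2 (return_home) idle — unchanged: (-3, 2)
  layer 3 (follow_wall) idle — unchanged: (-3, 2)
  → actuator (-3, 2)
tick 3:
  layer 0 (phototaxis) active — direct: (1, 3)
  layer 1 (dock) idle — unchanged: (1, 3)
  layer 2 (return_home) active — inhibits: none
  layer 3 (follow_wall) active — suppresses: (2, -2)
  → actuator (2, -2)

none
2 -2
-3 2
2 -2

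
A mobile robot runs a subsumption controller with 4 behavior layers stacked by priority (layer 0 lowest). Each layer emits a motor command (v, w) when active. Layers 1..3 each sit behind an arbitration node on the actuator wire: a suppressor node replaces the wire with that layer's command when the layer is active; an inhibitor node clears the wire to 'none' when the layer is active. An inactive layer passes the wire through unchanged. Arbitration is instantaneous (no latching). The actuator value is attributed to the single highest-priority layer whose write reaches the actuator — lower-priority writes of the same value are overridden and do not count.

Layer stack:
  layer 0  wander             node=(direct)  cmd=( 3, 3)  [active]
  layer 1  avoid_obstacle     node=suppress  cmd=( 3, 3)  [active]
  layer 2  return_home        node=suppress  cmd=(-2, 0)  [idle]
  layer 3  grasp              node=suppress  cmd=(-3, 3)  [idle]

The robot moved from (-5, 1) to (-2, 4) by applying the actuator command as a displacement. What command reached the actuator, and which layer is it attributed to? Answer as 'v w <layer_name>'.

3 3 avoid_obstacle

displacement = (-2, 4) − (-5, 1) = (3, 3)
[0] wander on; wire := (3, 3)
[1] avoid_obstacle on (suppress); wire := (3, 3)
[2] return_home off; pass (3, 3)
[3] grasp off; pass (3, 3)
output (3, 3) — from layer 1 (avoid_obstacle)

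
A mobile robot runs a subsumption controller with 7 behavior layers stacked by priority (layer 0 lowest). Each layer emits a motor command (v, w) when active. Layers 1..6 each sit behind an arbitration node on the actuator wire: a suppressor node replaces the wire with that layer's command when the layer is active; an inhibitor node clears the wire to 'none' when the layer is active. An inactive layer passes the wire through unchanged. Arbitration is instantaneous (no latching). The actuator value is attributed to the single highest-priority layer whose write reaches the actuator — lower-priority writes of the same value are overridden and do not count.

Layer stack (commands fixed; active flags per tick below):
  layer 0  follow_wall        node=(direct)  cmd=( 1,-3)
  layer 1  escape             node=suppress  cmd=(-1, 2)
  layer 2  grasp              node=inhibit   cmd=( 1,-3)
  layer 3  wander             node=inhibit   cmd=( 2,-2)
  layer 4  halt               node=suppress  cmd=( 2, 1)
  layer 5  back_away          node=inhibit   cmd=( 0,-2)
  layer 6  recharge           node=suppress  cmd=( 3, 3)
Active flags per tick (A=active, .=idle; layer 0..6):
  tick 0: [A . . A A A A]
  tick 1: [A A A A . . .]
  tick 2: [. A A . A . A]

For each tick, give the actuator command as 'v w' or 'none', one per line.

3 3
none
3 3

tick 0:
  [0] follow_wall on; wire := (1, -3)
  [1] escape off; pass (1, -3)
  [2] grasp off; pass (1, -3)
  [3] wander on (inhibit); wire := none
  [4] halt on (suppress); wire := (2, 1)
  [5] back_away on (inhibit); wire := none
  [6] recharge on (suppress); wire := (3, 3)
  output (3, 3)
tick 1:
  [0] follow_wall on; wire := (1, -3)
  [1] escape on (suppress); wire := (-1, 2)
  [2] grasp on (inhibit); wire := none
  [3] wander on (inhibit); wire := none
  [4] halt off; pass none
  [5] back_away off; pass none
  [6] recharge off; pass none
  output none
tick 2:
  [0] follow_wall off; wire := none
  [1] escape on (suppress); wire := (-1, 2)
  [2] grasp on (inhibit); wire := none
  [3] wander off; pass none
  [4] halt on (suppress); wire := (2, 1)
  [5] back_away off; pass (2, 1)
  [6] recharge on (suppress); wire := (3, 3)
  output (3, 3)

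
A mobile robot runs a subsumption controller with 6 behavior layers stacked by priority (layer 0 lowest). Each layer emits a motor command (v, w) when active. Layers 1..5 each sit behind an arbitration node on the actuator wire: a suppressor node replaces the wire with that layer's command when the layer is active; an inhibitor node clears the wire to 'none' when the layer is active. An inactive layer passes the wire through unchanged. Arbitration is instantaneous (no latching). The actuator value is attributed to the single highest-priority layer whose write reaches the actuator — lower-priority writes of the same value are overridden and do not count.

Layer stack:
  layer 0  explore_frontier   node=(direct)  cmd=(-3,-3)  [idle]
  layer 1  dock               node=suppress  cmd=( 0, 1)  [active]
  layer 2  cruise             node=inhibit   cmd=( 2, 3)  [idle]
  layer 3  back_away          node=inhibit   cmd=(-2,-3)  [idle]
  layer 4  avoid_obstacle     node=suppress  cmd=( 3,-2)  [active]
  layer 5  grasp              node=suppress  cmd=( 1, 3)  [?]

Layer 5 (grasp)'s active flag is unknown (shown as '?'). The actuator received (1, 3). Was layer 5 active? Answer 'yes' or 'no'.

yes

If layer 5 is active=yes:
  actuator would be (1, 3)
If layer 5 is active=no:
  actuator would be (3, -2)
Observed (1, 3), so layer 5 was active.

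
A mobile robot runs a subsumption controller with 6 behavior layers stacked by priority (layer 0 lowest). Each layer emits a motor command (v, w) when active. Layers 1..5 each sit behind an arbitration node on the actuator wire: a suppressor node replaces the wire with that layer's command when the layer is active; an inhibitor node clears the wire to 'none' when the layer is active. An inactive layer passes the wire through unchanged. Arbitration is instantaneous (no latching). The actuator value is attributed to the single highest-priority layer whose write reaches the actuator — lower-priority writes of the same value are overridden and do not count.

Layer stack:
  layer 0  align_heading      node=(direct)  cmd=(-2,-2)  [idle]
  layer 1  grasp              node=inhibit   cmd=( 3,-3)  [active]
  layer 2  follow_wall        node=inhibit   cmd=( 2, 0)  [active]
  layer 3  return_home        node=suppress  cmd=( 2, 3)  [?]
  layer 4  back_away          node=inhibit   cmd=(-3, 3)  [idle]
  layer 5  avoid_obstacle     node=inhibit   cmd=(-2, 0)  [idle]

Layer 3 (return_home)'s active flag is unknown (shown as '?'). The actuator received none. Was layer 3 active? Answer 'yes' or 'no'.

no

If layer 3 is active=yes:
  actuator would be (2, 3)
If layer 3 is active=no:
  actuator would be none
Observed none, so layer 3 was idle.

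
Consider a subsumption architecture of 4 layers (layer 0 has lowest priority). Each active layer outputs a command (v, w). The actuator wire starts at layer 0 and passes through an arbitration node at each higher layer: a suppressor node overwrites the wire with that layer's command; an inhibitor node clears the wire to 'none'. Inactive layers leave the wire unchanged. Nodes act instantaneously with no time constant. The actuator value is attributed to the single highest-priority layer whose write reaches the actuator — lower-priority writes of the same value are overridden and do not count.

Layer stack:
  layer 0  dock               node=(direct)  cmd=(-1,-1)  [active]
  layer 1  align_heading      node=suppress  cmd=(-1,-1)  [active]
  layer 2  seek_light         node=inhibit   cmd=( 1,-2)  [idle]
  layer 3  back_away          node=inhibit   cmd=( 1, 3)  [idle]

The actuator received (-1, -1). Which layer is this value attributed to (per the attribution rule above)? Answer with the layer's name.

layer 0 (dock) active — direct: (-1, -1)
layer 1 (align_heading) active — suppresses: (-1, -1)
layer 2 (seek_light) idle — unchanged: (-1, -1)
layer 3 (back_away) idle — unchanged: (-1, -1)
→ actuator (-1, -1)
last writer: layer 1 = align_heading

align_heading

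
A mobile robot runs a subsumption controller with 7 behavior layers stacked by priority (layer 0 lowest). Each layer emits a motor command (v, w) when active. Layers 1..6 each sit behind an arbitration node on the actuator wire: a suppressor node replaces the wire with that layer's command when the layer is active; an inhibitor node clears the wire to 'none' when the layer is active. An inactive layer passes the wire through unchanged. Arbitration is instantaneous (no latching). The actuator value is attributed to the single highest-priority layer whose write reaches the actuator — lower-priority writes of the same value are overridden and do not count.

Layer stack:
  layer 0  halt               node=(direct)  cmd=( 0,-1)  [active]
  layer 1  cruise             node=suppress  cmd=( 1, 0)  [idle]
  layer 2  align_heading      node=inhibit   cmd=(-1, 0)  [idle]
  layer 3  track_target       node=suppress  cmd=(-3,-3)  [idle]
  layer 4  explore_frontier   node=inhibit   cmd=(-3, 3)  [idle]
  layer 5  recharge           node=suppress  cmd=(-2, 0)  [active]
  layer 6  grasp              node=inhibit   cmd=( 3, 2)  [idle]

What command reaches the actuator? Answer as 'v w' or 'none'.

L0 halt: active, feeds wire = (0, -1)
L1 cruise: idle → wire stays (0, -1)
L2 align_heading: idle → wire stays (0, -1)
L3 track_target: idle → wire stays (0, -1)
L4 explore_frontier: idle → wire stays (0, -1)
L5 recharge: active, suppressor → wire = (-2, 0)
L6 grasp: idle → wire stays (-2, 0)
actuator = (-2, 0)

-2 0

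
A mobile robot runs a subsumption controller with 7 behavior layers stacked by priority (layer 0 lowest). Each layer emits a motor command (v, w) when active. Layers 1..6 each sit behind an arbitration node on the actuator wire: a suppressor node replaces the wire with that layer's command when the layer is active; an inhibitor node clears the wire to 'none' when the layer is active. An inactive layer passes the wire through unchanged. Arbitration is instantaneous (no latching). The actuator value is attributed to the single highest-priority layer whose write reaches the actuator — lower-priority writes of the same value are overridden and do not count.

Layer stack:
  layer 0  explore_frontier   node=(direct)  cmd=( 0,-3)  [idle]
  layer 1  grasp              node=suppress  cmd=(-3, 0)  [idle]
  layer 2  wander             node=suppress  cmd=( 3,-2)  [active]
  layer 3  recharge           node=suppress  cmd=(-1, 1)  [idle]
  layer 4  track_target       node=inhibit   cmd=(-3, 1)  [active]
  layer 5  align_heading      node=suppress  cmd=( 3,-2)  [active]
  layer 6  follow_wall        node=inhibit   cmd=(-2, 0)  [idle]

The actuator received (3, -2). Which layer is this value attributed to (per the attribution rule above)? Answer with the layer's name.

align_heading

[0] explore_frontier off; wire := none
[1] grasp off; pass none
[2] wander on (suppress); wire := (3, -2)
[3] recharge off; pass (3, -2)
[4] track_target on (inhibit); wire := none
[5] align_heading on (suppress); wire := (3, -2)
[6] follow_wall off; pass (3, -2)
output (3, -2)
last writer: layer 5 = align_heading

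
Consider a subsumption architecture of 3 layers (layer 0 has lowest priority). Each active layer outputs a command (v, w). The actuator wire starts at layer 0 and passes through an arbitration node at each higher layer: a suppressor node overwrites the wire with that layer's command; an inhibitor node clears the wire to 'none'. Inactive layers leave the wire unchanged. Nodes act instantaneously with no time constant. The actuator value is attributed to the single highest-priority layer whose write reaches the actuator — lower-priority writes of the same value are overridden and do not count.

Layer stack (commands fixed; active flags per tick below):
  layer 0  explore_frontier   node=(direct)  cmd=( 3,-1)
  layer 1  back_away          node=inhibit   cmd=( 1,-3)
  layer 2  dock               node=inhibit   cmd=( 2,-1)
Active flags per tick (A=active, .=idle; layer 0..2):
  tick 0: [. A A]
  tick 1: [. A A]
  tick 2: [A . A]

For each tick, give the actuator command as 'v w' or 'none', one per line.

none
none
none

tick 0:
  [0] explore_frontier off; wire := none
  [1] back_away on (inhibit); wire := none
  [2] dock on (inhibit); wire := none
  output none
tick 1:
  [0] explore_frontier off; wire := none
  [1] back_away on (inhibit); wire := none
  [2] dock on (inhibit); wire := none
  output none
tick 2:
  [0] explore_frontier on; wire := (3, -1)
  [1] back_away off; pass (3, -1)
  [2] dock on (inhibit); wire := none
  output none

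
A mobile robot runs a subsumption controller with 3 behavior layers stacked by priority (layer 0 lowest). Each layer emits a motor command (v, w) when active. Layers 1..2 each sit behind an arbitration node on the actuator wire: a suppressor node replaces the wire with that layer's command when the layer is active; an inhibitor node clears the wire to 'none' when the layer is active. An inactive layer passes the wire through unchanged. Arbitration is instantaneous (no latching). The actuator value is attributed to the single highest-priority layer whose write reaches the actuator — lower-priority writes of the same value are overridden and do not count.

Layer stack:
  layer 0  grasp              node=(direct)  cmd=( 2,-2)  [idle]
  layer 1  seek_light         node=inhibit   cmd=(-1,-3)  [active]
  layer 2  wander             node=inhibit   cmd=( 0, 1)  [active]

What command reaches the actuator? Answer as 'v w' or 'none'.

none

[0] grasp off; wire := none
[1] seek_light on (inhibit); wire := none
[2] wander on (inhibit); wire := none
output none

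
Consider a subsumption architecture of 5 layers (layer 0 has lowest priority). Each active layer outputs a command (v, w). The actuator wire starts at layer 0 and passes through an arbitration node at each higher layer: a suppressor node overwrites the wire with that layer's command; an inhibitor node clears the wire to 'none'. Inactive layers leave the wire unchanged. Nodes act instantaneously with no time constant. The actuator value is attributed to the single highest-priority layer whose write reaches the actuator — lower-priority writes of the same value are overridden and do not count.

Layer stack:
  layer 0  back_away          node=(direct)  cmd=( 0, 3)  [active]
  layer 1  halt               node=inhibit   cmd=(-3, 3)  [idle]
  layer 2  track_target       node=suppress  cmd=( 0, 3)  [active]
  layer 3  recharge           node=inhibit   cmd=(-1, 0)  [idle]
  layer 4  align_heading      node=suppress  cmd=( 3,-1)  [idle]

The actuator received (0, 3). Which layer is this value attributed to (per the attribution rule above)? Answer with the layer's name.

track_target

[0] back_away on; wire := (0, 3)
[1] halt off; pass (0, 3)
[2] track_target on (suppress); wire := (0, 3)
[3] recharge off; pass (0, 3)
[4] align_heading off; pass (0, 3)
output (0, 3)
last writer: layer 2 = track_target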